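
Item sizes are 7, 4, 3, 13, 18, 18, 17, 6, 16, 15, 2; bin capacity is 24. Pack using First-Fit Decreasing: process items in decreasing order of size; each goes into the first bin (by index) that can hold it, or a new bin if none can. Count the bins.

6

Sorted descending: 18, 18, 17, 16, 15, 13, 7, 6, 4, 3, 2.
Put 18 in bin 1; 6 remain.
Put 18 in bin 2; 6 remain.
Put 17 in bin 3; 7 remain.
Put 16 in bin 4; 8 remain.
Put 15 in bin 5; 9 remain.
Put 13 in bin 6; 11 remain.
Put 7 in bin 3; 0 remain.
Put 6 in bin 1; 0 remain.
Put 4 in bin 2; 2 remain.
Put 3 in bin 4; 5 remain.
Put 2 in bin 2; 0 remain.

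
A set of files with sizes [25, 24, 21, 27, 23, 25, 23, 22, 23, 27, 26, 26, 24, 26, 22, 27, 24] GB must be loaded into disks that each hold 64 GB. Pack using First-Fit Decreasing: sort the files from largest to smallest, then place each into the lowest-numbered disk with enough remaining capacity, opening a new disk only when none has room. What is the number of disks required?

9 disks

Sorted descending: 27, 27, 27, 26, 26, 26, 25, 25, 24, 24, 24, 23, 23, 23, 22, 22, 21.
27 GB → disk 1 (remaining 37 GB)
27 GB → disk 1 (remaining 10 GB)
27 GB → disk 2 (remaining 37 GB)
26 GB → disk 2 (remaining 11 GB)
26 GB → disk 3 (remaining 38 GB)
26 GB → disk 3 (remaining 12 GB)
25 GB → disk 4 (remaining 39 GB)
25 GB → disk 4 (remaining 14 GB)
24 GB → disk 5 (remaining 40 GB)
24 GB → disk 5 (remaining 16 GB)
24 GB → disk 6 (remaining 40 GB)
23 GB → disk 6 (remaining 17 GB)
23 GB → disk 7 (remaining 41 GB)
23 GB → disk 7 (remaining 18 GB)
22 GB → disk 8 (remaining 42 GB)
22 GB → disk 8 (remaining 20 GB)
21 GB → disk 9 (remaining 43 GB)
Final disks: [27,27] [27,26] [26,26] [25,25] [24,24] [24,23] [23,23] [22,22] [21].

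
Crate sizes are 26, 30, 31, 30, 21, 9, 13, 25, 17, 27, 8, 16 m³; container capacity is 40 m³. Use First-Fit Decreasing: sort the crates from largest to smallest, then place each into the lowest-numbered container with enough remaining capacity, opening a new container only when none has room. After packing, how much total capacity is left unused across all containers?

Sorted descending: 31, 30, 30, 27, 26, 25, 21, 17, 16, 13, 9, 8.
container 1: place 31 m³, 9 m³ left
container 2: place 30 m³, 10 m³ left
container 3: place 30 m³, 10 m³ left
container 4: place 27 m³, 13 m³ left
container 5: place 26 m³, 14 m³ left
container 6: place 25 m³, 15 m³ left
container 7: place 21 m³, 19 m³ left
container 7: place 17 m³, 2 m³ left
container 8: place 16 m³, 24 m³ left
container 4: place 13 m³, 0 m³ left
container 1: place 9 m³, 0 m³ left
container 2: place 8 m³, 2 m³ left
8 containers × 40 m³ = 320 m³; used 253 m³; unused 67 m³.

67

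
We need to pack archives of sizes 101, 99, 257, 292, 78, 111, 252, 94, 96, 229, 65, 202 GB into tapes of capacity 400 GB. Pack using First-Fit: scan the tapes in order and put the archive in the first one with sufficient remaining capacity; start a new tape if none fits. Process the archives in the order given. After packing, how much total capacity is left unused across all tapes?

tape 1: place 101 GB, 299 GB left
tape 1: place 99 GB, 200 GB left
tape 2: place 257 GB, 143 GB left
tape 3: place 292 GB, 108 GB left
tape 1: place 78 GB, 122 GB left
tape 1: place 111 GB, 11 GB left
tape 4: place 252 GB, 148 GB left
tape 2: place 94 GB, 49 GB left
tape 3: place 96 GB, 12 GB left
tape 5: place 229 GB, 171 GB left
tape 4: place 65 GB, 83 GB left
tape 6: place 202 GB, 198 GB left
6 tapes × 400 GB = 2400 GB; used 1876 GB; unused 524 GB.

524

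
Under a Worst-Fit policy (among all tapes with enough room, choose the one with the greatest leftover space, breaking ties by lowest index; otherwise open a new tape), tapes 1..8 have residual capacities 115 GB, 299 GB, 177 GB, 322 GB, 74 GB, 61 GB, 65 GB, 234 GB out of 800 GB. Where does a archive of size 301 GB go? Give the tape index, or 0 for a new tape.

Tapes with room: tape 4 (322 GB).
Most room is tape 4 with 322 GB free.

4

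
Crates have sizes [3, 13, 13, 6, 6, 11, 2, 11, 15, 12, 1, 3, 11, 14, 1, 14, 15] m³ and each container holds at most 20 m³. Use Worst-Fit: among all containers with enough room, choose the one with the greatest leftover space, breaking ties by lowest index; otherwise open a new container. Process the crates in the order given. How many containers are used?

10

Put 3 m³ in container 1; 17 m³ remain.
Put 13 m³ in container 1; 4 m³ remain.
Put 13 m³ in container 2; 7 m³ remain.
Put 6 m³ in container 2; 1 m³ remain.
Put 6 m³ in container 3; 14 m³ remain.
Put 11 m³ in container 3; 3 m³ remain.
Put 2 m³ in container 1; 2 m³ remain.
Put 11 m³ in container 4; 9 m³ remain.
Put 15 m³ in container 5; 5 m³ remain.
Put 12 m³ in container 6; 8 m³ remain.
Put 1 m³ in container 4; 8 m³ remain.
Put 3 m³ in container 4; 5 m³ remain.
Put 11 m³ in container 7; 9 m³ remain.
Put 14 m³ in container 8; 6 m³ remain.
Put 1 m³ in container 7; 8 m³ remain.
Put 14 m³ in container 9; 6 m³ remain.
Put 15 m³ in container 10; 5 m³ remain.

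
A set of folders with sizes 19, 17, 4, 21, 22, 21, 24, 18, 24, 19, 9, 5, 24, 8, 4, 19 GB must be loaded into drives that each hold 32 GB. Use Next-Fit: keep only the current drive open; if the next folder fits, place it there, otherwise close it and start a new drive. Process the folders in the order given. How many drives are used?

11

Put 19 GB in drive 1; 13 GB remain.
Put 17 GB in drive 2; 15 GB remain.
Put 4 GB in drive 2; 11 GB remain.
Put 21 GB in drive 3; 11 GB remain.
Put 22 GB in drive 4; 10 GB remain.
Put 21 GB in drive 5; 11 GB remain.
Put 24 GB in drive 6; 8 GB remain.
Put 18 GB in drive 7; 14 GB remain.
Put 24 GB in drive 8; 8 GB remain.
Put 19 GB in drive 9; 13 GB remain.
Put 9 GB in drive 9; 4 GB remain.
Put 5 GB in drive 10; 27 GB remain.
Put 24 GB in drive 10; 3 GB remain.
Put 8 GB in drive 11; 24 GB remain.
Put 4 GB in drive 11; 20 GB remain.
Put 19 GB in drive 11; 1 GB remain.
Final drives: [19] [17,4] [21] [22] [21] [24] [18] [24] [19,9] [5,24] [8,4,19].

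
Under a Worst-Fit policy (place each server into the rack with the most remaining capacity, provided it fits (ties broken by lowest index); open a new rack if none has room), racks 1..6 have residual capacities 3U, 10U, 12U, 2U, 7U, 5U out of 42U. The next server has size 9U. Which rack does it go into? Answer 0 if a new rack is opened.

Racks with room: rack 2 (10U), rack 3 (12U).
Most room is rack 3 with 12U free.

3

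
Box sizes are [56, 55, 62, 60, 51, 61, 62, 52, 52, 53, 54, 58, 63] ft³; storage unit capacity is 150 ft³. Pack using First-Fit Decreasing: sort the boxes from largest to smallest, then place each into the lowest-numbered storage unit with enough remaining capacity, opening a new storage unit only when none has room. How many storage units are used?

7

Sorted descending: 63, 62, 62, 61, 60, 58, 56, 55, 54, 53, 52, 52, 51.
storage unit 1: place 63 ft³, 87 ft³ left
storage unit 1: place 62 ft³, 25 ft³ left
storage unit 2: place 62 ft³, 88 ft³ left
storage unit 2: place 61 ft³, 27 ft³ left
storage unit 3: place 60 ft³, 90 ft³ left
storage unit 3: place 58 ft³, 32 ft³ left
storage unit 4: place 56 ft³, 94 ft³ left
storage unit 4: place 55 ft³, 39 ft³ left
storage unit 5: place 54 ft³, 96 ft³ left
storage unit 5: place 53 ft³, 43 ft³ left
storage unit 6: place 52 ft³, 98 ft³ left
storage unit 6: place 52 ft³, 46 ft³ left
storage unit 7: place 51 ft³, 99 ft³ left
Final storage units: [63,62] [62,61] [60,58] [56,55] [54,53] [52,52] [51].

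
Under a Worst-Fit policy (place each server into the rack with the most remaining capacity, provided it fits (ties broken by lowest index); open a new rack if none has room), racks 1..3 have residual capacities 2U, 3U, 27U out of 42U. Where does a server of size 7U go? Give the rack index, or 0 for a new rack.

3

Racks with room: rack 3 (27U).
Most room is rack 3 with 27U free.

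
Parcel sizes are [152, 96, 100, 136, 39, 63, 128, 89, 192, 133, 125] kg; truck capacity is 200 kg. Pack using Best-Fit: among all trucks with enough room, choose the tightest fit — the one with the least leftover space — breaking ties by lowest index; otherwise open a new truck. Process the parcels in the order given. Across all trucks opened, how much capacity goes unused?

347

Put 152 kg in truck 1; 48 kg remain.
Put 96 kg in truck 2; 104 kg remain.
Put 100 kg in truck 2; 4 kg remain.
Put 136 kg in truck 3; 64 kg remain.
Put 39 kg in truck 1; 9 kg remain.
Put 63 kg in truck 3; 1 kg remain.
Put 128 kg in truck 4; 72 kg remain.
Put 89 kg in truck 5; 111 kg remain.
Put 192 kg in truck 6; 8 kg remain.
Put 133 kg in truck 7; 67 kg remain.
Put 125 kg in truck 8; 75 kg remain.
8 trucks × 200 kg = 1600 kg; used 1253 kg; unused 347 kg.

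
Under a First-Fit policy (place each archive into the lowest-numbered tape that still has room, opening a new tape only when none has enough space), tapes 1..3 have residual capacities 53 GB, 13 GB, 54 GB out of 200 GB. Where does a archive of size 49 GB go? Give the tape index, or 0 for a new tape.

1

Tapes with room: tape 1 (53 GB), tape 3 (54 GB).
The first with room is tape 1.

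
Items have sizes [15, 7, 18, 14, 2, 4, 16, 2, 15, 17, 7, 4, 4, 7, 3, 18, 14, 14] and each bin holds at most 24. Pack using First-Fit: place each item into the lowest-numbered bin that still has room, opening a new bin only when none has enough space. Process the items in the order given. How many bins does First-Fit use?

15 → bin 1 (remaining 9)
7 → bin 1 (remaining 2)
18 → bin 2 (remaining 6)
14 → bin 3 (remaining 10)
2 → bin 1 (remaining 0)
4 → bin 2 (remaining 2)
16 → bin 4 (remaining 8)
2 → bin 2 (remaining 0)
15 → bin 5 (remaining 9)
17 → bin 6 (remaining 7)
7 → bin 3 (remaining 3)
4 → bin 4 (remaining 4)
4 → bin 4 (remaining 0)
7 → bin 5 (remaining 2)
3 → bin 3 (remaining 0)
18 → bin 7 (remaining 6)
14 → bin 8 (remaining 10)
14 → bin 9 (remaining 10)
Final bins: [15,7,2] [18,4,2] [14,7,3] [16,4,4] [15,7] [17] [18] [14] [14].

9 bins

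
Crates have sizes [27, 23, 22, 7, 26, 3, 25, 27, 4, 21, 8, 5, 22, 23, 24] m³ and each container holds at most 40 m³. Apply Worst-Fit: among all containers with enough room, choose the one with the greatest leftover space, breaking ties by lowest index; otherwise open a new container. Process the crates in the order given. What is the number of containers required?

10

27 m³ → container 1 (remaining 13 m³)
23 m³ → container 2 (remaining 17 m³)
22 m³ → container 3 (remaining 18 m³)
7 m³ → container 3 (remaining 11 m³)
26 m³ → container 4 (remaining 14 m³)
3 m³ → container 2 (remaining 14 m³)
25 m³ → container 5 (remaining 15 m³)
27 m³ → container 6 (remaining 13 m³)
4 m³ → container 5 (remaining 11 m³)
21 m³ → container 7 (remaining 19 m³)
8 m³ → container 7 (remaining 11 m³)
5 m³ → container 2 (remaining 9 m³)
22 m³ → container 8 (remaining 18 m³)
23 m³ → container 9 (remaining 17 m³)
24 m³ → container 10 (remaining 16 m³)
Final containers: [27] [23,3,5] [22,7] [26] [25,4] [27] [21,8] [22] [23] [24].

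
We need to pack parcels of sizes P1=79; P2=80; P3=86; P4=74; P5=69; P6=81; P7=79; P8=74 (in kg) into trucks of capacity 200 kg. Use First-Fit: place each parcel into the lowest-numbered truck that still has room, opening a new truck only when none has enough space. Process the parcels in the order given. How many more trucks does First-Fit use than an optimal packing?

0

First-Fit: [79,80] [86,74] [69,81] [79,74] → 4 trucks.
Total size 622 kg; any packing needs at least ⌈622/200⌉ = 4 trucks.
So 4 is already optimal.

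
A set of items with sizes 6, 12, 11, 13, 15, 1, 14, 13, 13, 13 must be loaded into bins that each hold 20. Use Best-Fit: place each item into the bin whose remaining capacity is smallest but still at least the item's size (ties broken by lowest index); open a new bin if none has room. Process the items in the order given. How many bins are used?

6 → bin 1 (remaining 14)
12 → bin 1 (remaining 2)
11 → bin 2 (remaining 9)
13 → bin 3 (remaining 7)
15 → bin 4 (remaining 5)
1 → bin 1 (remaining 1)
14 → bin 5 (remaining 6)
13 → bin 6 (remaining 7)
13 → bin 7 (remaining 7)
13 → bin 8 (remaining 7)

8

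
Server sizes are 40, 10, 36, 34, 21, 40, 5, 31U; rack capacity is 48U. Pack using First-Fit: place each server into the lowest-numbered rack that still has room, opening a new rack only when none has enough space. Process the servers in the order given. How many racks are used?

rack 1: place 40U, 8U left
rack 2: place 10U, 38U left
rack 2: place 36U, 2U left
rack 3: place 34U, 14U left
rack 4: place 21U, 27U left
rack 5: place 40U, 8U left
rack 1: place 5U, 3U left
rack 6: place 31U, 17U left

6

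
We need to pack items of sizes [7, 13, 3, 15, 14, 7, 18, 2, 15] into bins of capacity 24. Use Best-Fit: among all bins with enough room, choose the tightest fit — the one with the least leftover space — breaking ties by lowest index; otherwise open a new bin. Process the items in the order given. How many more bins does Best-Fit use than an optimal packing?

Best-Fit: [7,13,3] [15,7,2] [14] [18] [15] → 5 bins.
5 items exceed 12 (half the capacity), and no two of those can share a bin, so at least 5 bins are needed.
So 5 is already optimal.

0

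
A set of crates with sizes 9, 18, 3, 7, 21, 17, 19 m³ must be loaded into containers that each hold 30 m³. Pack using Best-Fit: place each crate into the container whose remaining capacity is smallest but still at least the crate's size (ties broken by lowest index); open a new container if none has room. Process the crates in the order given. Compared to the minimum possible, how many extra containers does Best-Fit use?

0

Best-Fit: [9,18,3] [7,21] [17] [19] → 4 containers.
Total size 94 m³; any packing needs at least ⌈94/30⌉ = 4 containers.
So 4 is already optimal.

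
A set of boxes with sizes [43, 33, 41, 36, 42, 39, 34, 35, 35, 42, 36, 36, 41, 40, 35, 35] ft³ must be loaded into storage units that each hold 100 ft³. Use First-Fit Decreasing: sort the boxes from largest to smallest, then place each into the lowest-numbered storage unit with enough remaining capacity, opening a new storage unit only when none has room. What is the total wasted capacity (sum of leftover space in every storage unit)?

197

Sorted descending: 43, 42, 42, 41, 41, 40, 39, 36, 36, 36, 35, 35, 35, 35, 34, 33.
Put 43 ft³ in storage unit 1; 57 ft³ remain.
Put 42 ft³ in storage unit 1; 15 ft³ remain.
Put 42 ft³ in storage unit 2; 58 ft³ remain.
Put 41 ft³ in storage unit 2; 17 ft³ remain.
Put 41 ft³ in storage unit 3; 59 ft³ remain.
Put 40 ft³ in storage unit 3; 19 ft³ remain.
Put 39 ft³ in storage unit 4; 61 ft³ remain.
Put 36 ft³ in storage unit 4; 25 ft³ remain.
Put 36 ft³ in storage unit 5; 64 ft³ remain.
Put 36 ft³ in storage unit 5; 28 ft³ remain.
Put 35 ft³ in storage unit 6; 65 ft³ remain.
Put 35 ft³ in storage unit 6; 30 ft³ remain.
Put 35 ft³ in storage unit 7; 65 ft³ remain.
Put 35 ft³ in storage unit 7; 30 ft³ remain.
Put 34 ft³ in storage unit 8; 66 ft³ remain.
Put 33 ft³ in storage unit 8; 33 ft³ remain.
8 storage units × 100 ft³ = 800 ft³; used 603 ft³; unused 197 ft³.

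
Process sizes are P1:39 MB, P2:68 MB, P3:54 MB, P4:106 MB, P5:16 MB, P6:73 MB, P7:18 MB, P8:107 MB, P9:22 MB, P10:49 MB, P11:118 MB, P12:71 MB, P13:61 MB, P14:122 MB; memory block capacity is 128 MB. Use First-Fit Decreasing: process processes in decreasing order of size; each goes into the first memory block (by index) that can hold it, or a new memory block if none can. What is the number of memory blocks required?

8

Sorted descending: 122, 118, 107, 106, 73, 71, 68, 61, 54, 49, 39, 22, 18, 16.
memory block 1: place 122 MB, 6 MB left
memory block 2: place 118 MB, 10 MB left
memory block 3: place 107 MB, 21 MB left
memory block 4: place 106 MB, 22 MB left
memory block 5: place 73 MB, 55 MB left
memory block 6: place 71 MB, 57 MB left
memory block 7: place 68 MB, 60 MB left
memory block 8: place 61 MB, 67 MB left
memory block 5: place 54 MB, 1 MB left
memory block 6: place 49 MB, 8 MB left
memory block 7: place 39 MB, 21 MB left
memory block 4: place 22 MB, 0 MB left
memory block 3: place 18 MB, 3 MB left
memory block 7: place 16 MB, 5 MB left
Final memory blocks: [122] [118] [107,18] [106,22] [73,54] [71,49] [68,39,16] [61].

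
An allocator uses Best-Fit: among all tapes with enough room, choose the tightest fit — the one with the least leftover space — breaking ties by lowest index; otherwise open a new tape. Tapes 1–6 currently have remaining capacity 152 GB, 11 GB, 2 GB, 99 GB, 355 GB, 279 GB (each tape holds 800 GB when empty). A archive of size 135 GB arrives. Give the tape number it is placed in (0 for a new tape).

Tapes with room: tape 1 (152 GB), tape 5 (355 GB), tape 6 (279 GB).
Tightest fit is tape 1 with 152 GB free.

1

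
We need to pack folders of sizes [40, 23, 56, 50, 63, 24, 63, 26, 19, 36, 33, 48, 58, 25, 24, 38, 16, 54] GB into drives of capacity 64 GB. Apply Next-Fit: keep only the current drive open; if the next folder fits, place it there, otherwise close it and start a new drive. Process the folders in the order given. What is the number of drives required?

14 drives

Put 40 GB in drive 1; 24 GB remain.
Put 23 GB in drive 1; 1 GB remain.
Put 56 GB in drive 2; 8 GB remain.
Put 50 GB in drive 3; 14 GB remain.
Put 63 GB in drive 4; 1 GB remain.
Put 24 GB in drive 5; 40 GB remain.
Put 63 GB in drive 6; 1 GB remain.
Put 26 GB in drive 7; 38 GB remain.
Put 19 GB in drive 7; 19 GB remain.
Put 36 GB in drive 8; 28 GB remain.
Put 33 GB in drive 9; 31 GB remain.
Put 48 GB in drive 10; 16 GB remain.
Put 58 GB in drive 11; 6 GB remain.
Put 25 GB in drive 12; 39 GB remain.
Put 24 GB in drive 12; 15 GB remain.
Put 38 GB in drive 13; 26 GB remain.
Put 16 GB in drive 13; 10 GB remain.
Put 54 GB in drive 14; 10 GB remain.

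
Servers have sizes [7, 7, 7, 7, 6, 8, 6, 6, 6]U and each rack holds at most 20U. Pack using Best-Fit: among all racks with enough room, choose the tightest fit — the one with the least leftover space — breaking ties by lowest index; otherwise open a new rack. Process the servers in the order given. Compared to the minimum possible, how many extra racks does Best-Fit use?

0

Best-Fit: [7,7,6] [7,7,6] [8,6,6] → 3 racks.
Total size 60U; any packing needs at least ⌈60/20⌉ = 3 racks.
So 3 is already optimal.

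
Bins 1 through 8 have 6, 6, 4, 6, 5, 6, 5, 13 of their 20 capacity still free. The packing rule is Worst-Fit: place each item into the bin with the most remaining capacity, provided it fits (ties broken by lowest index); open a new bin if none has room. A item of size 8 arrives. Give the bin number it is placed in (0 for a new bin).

Bins with room: bin 8 (13).
Most room is bin 8 with 13 free.

8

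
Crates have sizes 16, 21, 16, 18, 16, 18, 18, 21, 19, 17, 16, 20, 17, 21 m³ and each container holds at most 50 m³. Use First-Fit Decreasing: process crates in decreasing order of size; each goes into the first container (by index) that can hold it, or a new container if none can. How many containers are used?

6 containers

Sorted descending: 21, 21, 21, 20, 19, 18, 18, 18, 17, 17, 16, 16, 16, 16.
container 1: place 21 m³, 29 m³ left
container 1: place 21 m³, 8 m³ left
container 2: place 21 m³, 29 m³ left
container 2: place 20 m³, 9 m³ left
container 3: place 19 m³, 31 m³ left
container 3: place 18 m³, 13 m³ left
container 4: place 18 m³, 32 m³ left
container 4: place 18 m³, 14 m³ left
container 5: place 17 m³, 33 m³ left
container 5: place 17 m³, 16 m³ left
container 5: place 16 m³, 0 m³ left
container 6: place 16 m³, 34 m³ left
container 6: place 16 m³, 18 m³ left
container 6: place 16 m³, 2 m³ left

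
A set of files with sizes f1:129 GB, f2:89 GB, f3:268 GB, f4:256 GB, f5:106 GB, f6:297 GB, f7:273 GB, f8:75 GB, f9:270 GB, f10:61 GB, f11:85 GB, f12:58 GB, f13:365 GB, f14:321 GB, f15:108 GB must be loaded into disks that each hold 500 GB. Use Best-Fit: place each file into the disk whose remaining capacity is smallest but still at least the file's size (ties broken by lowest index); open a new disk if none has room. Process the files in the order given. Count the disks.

disk 1: place f1 (129 GB), 371 GB left
disk 1: place f2 (89 GB), 282 GB left
disk 1: place f3 (268 GB), 14 GB left
disk 2: place f4 (256 GB), 244 GB left
disk 2: place f5 (106 GB), 138 GB left
disk 3: place f6 (297 GB), 203 GB left
disk 4: place f7 (273 GB), 227 GB left
disk 2: place f8 (75 GB), 63 GB left
disk 5: place f9 (270 GB), 230 GB left
disk 2: place f10 (61 GB), 2 GB left
disk 3: place f11 (85 GB), 118 GB left
disk 3: place f12 (58 GB), 60 GB left
disk 6: place f13 (365 GB), 135 GB left
disk 7: place f14 (321 GB), 179 GB left
disk 6: place f15 (108 GB), 27 GB left
Final disks: [129,89,268] [256,106,75,61] [297,85,58] [273] [270] [365,108] [321].

7 disks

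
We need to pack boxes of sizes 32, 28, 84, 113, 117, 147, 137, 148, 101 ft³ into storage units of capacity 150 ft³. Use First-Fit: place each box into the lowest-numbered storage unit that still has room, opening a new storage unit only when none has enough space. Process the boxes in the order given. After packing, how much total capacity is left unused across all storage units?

143

storage unit 1: place 32 ft³, 118 ft³ left
storage unit 1: place 28 ft³, 90 ft³ left
storage unit 1: place 84 ft³, 6 ft³ left
storage unit 2: place 113 ft³, 37 ft³ left
storage unit 3: place 117 ft³, 33 ft³ left
storage unit 4: place 147 ft³, 3 ft³ left
storage unit 5: place 137 ft³, 13 ft³ left
storage unit 6: place 148 ft³, 2 ft³ left
storage unit 7: place 101 ft³, 49 ft³ left
7 storage units × 150 ft³ = 1050 ft³; used 907 ft³; unused 143 ft³.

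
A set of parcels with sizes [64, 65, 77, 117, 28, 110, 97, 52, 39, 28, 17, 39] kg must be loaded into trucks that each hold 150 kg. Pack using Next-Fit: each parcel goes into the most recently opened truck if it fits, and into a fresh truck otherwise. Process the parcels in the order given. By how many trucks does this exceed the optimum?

1

Next-Fit: [64,65] [77] [117,28] [110] [97,52] [39,28,17,39] → 6 trucks.
Total size 733 kg; any packing needs at least ⌈733/150⌉ = 5 trucks.
An optimal packing achieves that bound: [117,28] [110,39] [97,52] [77,65] [64,39,28,17] → 5 trucks.
Excess: 6 − 5 = 1.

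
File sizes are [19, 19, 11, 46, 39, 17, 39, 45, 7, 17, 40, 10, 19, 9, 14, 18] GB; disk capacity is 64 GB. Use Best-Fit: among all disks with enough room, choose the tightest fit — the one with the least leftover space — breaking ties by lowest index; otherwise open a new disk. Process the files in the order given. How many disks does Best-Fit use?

7

Put 19 GB in disk 1; 45 GB remain.
Put 19 GB in disk 1; 26 GB remain.
Put 11 GB in disk 1; 15 GB remain.
Put 46 GB in disk 2; 18 GB remain.
Put 39 GB in disk 3; 25 GB remain.
Put 17 GB in disk 2; 1 GB remain.
Put 39 GB in disk 4; 25 GB remain.
Put 45 GB in disk 5; 19 GB remain.
Put 7 GB in disk 1; 8 GB remain.
Put 17 GB in disk 5; 2 GB remain.
Put 40 GB in disk 6; 24 GB remain.
Put 10 GB in disk 6; 14 GB remain.
Put 19 GB in disk 3; 6 GB remain.
Put 9 GB in disk 6; 5 GB remain.
Put 14 GB in disk 4; 11 GB remain.
Put 18 GB in disk 7; 46 GB remain.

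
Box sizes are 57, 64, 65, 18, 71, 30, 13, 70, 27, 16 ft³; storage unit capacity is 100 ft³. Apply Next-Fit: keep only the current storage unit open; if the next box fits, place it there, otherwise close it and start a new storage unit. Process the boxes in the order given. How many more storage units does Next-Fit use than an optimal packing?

2

Next-Fit: [57] [64] [65,18] [71] [30,13] [70,27] [16] → 7 storage units.
Total size 431 ft³; any packing needs at least ⌈431/100⌉ = 5 storage units.
An optimal packing achieves that bound: [71,27] [70,30] [65,18,16] [64,13] [57] → 5 storage units.
Excess: 7 − 5 = 2.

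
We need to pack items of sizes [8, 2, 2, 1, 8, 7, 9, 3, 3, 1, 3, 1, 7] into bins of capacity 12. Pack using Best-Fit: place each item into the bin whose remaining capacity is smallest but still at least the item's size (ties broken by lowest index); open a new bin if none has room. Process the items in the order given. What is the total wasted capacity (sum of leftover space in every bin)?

5

Put 8 in bin 1; 4 remain.
Put 2 in bin 1; 2 remain.
Put 2 in bin 1; 0 remain.
Put 1 in bin 2; 11 remain.
Put 8 in bin 2; 3 remain.
Put 7 in bin 3; 5 remain.
Put 9 in bin 4; 3 remain.
Put 3 in bin 2; 0 remain.
Put 3 in bin 4; 0 remain.
Put 1 in bin 3; 4 remain.
Put 3 in bin 3; 1 remain.
Put 1 in bin 3; 0 remain.
Put 7 in bin 5; 5 remain.
5 bins × 12 = 60; used 55; unused 5.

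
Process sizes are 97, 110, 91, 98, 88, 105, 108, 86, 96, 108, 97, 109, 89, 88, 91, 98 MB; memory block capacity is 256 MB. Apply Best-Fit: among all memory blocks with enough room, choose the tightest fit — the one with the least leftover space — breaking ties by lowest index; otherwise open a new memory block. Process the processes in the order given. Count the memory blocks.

Put 97 MB in memory block 1; 159 MB remain.
Put 110 MB in memory block 1; 49 MB remain.
Put 91 MB in memory block 2; 165 MB remain.
Put 98 MB in memory block 2; 67 MB remain.
Put 88 MB in memory block 3; 168 MB remain.
Put 105 MB in memory block 3; 63 MB remain.
Put 108 MB in memory block 4; 148 MB remain.
Put 86 MB in memory block 4; 62 MB remain.
Put 96 MB in memory block 5; 160 MB remain.
Put 108 MB in memory block 5; 52 MB remain.
Put 97 MB in memory block 6; 159 MB remain.
Put 109 MB in memory block 6; 50 MB remain.
Put 89 MB in memory block 7; 167 MB remain.
Put 88 MB in memory block 7; 79 MB remain.
Put 91 MB in memory block 8; 165 MB remain.
Put 98 MB in memory block 8; 67 MB remain.
Final memory blocks: [97,110] [91,98] [88,105] [108,86] [96,108] [97,109] [89,88] [91,98].

8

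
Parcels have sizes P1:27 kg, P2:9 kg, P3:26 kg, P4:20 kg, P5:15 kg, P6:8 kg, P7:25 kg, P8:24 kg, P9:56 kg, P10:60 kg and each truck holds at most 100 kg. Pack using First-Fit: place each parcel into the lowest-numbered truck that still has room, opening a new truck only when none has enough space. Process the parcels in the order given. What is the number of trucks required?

4 trucks

Put P1 (27 kg) in truck 1; 73 kg remain.
Put P2 (9 kg) in truck 1; 64 kg remain.
Put P3 (26 kg) in truck 1; 38 kg remain.
Put P4 (20 kg) in truck 1; 18 kg remain.
Put P5 (15 kg) in truck 1; 3 kg remain.
Put P6 (8 kg) in truck 2; 92 kg remain.
Put P7 (25 kg) in truck 2; 67 kg remain.
Put P8 (24 kg) in truck 2; 43 kg remain.
Put P9 (56 kg) in truck 3; 44 kg remain.
Put P10 (60 kg) in truck 4; 40 kg remain.
Final trucks: [27,9,26,20,15] [8,25,24] [56] [60].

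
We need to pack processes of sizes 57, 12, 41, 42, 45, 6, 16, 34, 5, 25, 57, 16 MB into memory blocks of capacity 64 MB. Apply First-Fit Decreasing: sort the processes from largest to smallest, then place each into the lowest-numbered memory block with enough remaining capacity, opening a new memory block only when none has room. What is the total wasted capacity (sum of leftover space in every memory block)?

Sorted descending: 57, 57, 45, 42, 41, 34, 25, 16, 16, 12, 6, 5.
57 MB → memory block 1 (remaining 7 MB)
57 MB → memory block 2 (remaining 7 MB)
45 MB → memory block 3 (remaining 19 MB)
42 MB → memory block 4 (remaining 22 MB)
41 MB → memory block 5 (remaining 23 MB)
34 MB → memory block 6 (remaining 30 MB)
25 MB → memory block 6 (remaining 5 MB)
16 MB → memory block 3 (remaining 3 MB)
16 MB → memory block 4 (remaining 6 MB)
12 MB → memory block 5 (remaining 11 MB)
6 MB → memory block 1 (remaining 1 MB)
5 MB → memory block 2 (remaining 2 MB)
6 memory blocks × 64 MB = 384 MB; used 356 MB; unused 28 MB.

28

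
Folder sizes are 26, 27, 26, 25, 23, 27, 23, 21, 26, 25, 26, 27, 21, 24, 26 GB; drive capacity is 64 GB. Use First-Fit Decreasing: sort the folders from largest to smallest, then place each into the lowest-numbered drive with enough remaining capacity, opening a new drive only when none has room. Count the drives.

Sorted descending: 27, 27, 27, 26, 26, 26, 26, 26, 25, 25, 24, 23, 23, 21, 21.
Put 27 GB in drive 1; 37 GB remain.
Put 27 GB in drive 1; 10 GB remain.
Put 27 GB in drive 2; 37 GB remain.
Put 26 GB in drive 2; 11 GB remain.
Put 26 GB in drive 3; 38 GB remain.
Put 26 GB in drive 3; 12 GB remain.
Put 26 GB in drive 4; 38 GB remain.
Put 26 GB in drive 4; 12 GB remain.
Put 25 GB in drive 5; 39 GB remain.
Put 25 GB in drive 5; 14 GB remain.
Put 24 GB in drive 6; 40 GB remain.
Put 23 GB in drive 6; 17 GB remain.
Put 23 GB in drive 7; 41 GB remain.
Put 21 GB in drive 7; 20 GB remain.
Put 21 GB in drive 8; 43 GB remain.
Final drives: [27,27] [27,26] [26,26] [26,26] [25,25] [24,23] [23,21] [21].

8 drives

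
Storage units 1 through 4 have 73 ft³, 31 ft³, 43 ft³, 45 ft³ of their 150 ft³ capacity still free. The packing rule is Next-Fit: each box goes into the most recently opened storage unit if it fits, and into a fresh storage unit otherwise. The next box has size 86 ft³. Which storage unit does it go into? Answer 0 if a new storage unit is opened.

0

Next-Fit only looks at storage unit 4, which has 45 ft³ free.
86 ft³ does not fit, so a new storage unit is opened.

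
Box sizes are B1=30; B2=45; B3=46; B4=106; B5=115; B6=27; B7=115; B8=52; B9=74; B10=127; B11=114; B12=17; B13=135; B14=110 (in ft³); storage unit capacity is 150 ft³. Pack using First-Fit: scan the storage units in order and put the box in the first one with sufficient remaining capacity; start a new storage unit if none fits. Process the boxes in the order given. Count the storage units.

9

B1 (30 ft³) → storage unit 1 (remaining 120 ft³)
B2 (45 ft³) → storage unit 1 (remaining 75 ft³)
B3 (46 ft³) → storage unit 1 (remaining 29 ft³)
B4 (106 ft³) → storage unit 2 (remaining 44 ft³)
B5 (115 ft³) → storage unit 3 (remaining 35 ft³)
B6 (27 ft³) → storage unit 1 (remaining 2 ft³)
B7 (115 ft³) → storage unit 4 (remaining 35 ft³)
B8 (52 ft³) → storage unit 5 (remaining 98 ft³)
B9 (74 ft³) → storage unit 5 (remaining 24 ft³)
B10 (127 ft³) → storage unit 6 (remaining 23 ft³)
B11 (114 ft³) → storage unit 7 (remaining 36 ft³)
B12 (17 ft³) → storage unit 2 (remaining 27 ft³)
B13 (135 ft³) → storage unit 8 (remaining 15 ft³)
B14 (110 ft³) → storage unit 9 (remaining 40 ft³)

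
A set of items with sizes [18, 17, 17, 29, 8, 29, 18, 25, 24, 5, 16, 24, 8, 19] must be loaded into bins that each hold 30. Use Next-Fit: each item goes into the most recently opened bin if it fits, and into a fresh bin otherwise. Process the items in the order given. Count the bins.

Put 18 in bin 1; 12 remain.
Put 17 in bin 2; 13 remain.
Put 17 in bin 3; 13 remain.
Put 29 in bin 4; 1 remain.
Put 8 in bin 5; 22 remain.
Put 29 in bin 6; 1 remain.
Put 18 in bin 7; 12 remain.
Put 25 in bin 8; 5 remain.
Put 24 in bin 9; 6 remain.
Put 5 in bin 9; 1 remain.
Put 16 in bin 10; 14 remain.
Put 24 in bin 11; 6 remain.
Put 8 in bin 12; 22 remain.
Put 19 in bin 12; 3 remain.
Final bins: [18] [17] [17] [29] [8] [29] [18] [25] [24,5] [16] [24] [8,19].

12 bins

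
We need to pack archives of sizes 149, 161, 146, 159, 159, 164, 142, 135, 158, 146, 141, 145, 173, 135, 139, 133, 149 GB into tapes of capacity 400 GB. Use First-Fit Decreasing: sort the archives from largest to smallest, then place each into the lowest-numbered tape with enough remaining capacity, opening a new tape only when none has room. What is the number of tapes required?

Sorted descending: 173, 164, 161, 159, 159, 158, 149, 149, 146, 146, 145, 142, 141, 139, 135, 135, 133.
Put 173 GB in tape 1; 227 GB remain.
Put 164 GB in tape 1; 63 GB remain.
Put 161 GB in tape 2; 239 GB remain.
Put 159 GB in tape 2; 80 GB remain.
Put 159 GB in tape 3; 241 GB remain.
Put 158 GB in tape 3; 83 GB remain.
Put 149 GB in tape 4; 251 GB remain.
Put 149 GB in tape 4; 102 GB remain.
Put 146 GB in tape 5; 254 GB remain.
Put 146 GB in tape 5; 108 GB remain.
Put 145 GB in tape 6; 255 GB remain.
Put 142 GB in tape 6; 113 GB remain.
Put 141 GB in tape 7; 259 GB remain.
Put 139 GB in tape 7; 120 GB remain.
Put 135 GB in tape 8; 265 GB remain.
Put 135 GB in tape 8; 130 GB remain.
Put 133 GB in tape 9; 267 GB remain.
Final tapes: [173,164] [161,159] [159,158] [149,149] [146,146] [145,142] [141,139] [135,135] [133].

9 tapes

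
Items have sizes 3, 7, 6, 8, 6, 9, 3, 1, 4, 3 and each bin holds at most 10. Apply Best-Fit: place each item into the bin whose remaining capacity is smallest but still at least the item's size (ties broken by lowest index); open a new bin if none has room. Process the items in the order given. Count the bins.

6 bins

Put 3 in bin 1; 7 remain.
Put 7 in bin 1; 0 remain.
Put 6 in bin 2; 4 remain.
Put 8 in bin 3; 2 remain.
Put 6 in bin 4; 4 remain.
Put 9 in bin 5; 1 remain.
Put 3 in bin 2; 1 remain.
Put 1 in bin 2; 0 remain.
Put 4 in bin 4; 0 remain.
Put 3 in bin 6; 7 remain.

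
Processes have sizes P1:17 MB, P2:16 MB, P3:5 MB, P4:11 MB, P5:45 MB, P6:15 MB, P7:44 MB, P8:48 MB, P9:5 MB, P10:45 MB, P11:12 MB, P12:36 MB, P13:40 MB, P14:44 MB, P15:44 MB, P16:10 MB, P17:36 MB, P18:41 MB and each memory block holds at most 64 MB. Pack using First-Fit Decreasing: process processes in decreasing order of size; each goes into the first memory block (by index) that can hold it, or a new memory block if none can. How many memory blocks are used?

Sorted descending: 48, 45, 45, 44, 44, 44, 41, 40, 36, 36, 17, 16, 15, 12, 11, 10, 5, 5.
48 MB → memory block 1 (remaining 16 MB)
45 MB → memory block 2 (remaining 19 MB)
45 MB → memory block 3 (remaining 19 MB)
44 MB → memory block 4 (remaining 20 MB)
44 MB → memory block 5 (remaining 20 MB)
44 MB → memory block 6 (remaining 20 MB)
41 MB → memory block 7 (remaining 23 MB)
40 MB → memory block 8 (remaining 24 MB)
36 MB → memory block 9 (remaining 28 MB)
36 MB → memory block 10 (remaining 28 MB)
17 MB → memory block 2 (remaining 2 MB)
16 MB → memory block 1 (remaining 0 MB)
15 MB → memory block 3 (remaining 4 MB)
12 MB → memory block 4 (remaining 8 MB)
11 MB → memory block 5 (remaining 9 MB)
10 MB → memory block 6 (remaining 10 MB)
5 MB → memory block 4 (remaining 3 MB)
5 MB → memory block 5 (remaining 4 MB)
Final memory blocks: [48,16] [45,17] [45,15] [44,12,5] [44,11,5] [44,10] [41] [40] [36] [36].

10 memory blocks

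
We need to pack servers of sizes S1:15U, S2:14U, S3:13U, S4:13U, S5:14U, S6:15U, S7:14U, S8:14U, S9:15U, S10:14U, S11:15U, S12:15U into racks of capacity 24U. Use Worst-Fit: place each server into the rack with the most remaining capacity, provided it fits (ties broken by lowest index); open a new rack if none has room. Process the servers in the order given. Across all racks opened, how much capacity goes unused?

117

Put S1 (15U) in rack 1; 9U remain.
Put S2 (14U) in rack 2; 10U remain.
Put S3 (13U) in rack 3; 11U remain.
Put S4 (13U) in rack 4; 11U remain.
Put S5 (14U) in rack 5; 10U remain.
Put S6 (15U) in rack 6; 9U remain.
Put S7 (14U) in rack 7; 10U remain.
Put S8 (14U) in rack 8; 10U remain.
Put S9 (15U) in rack 9; 9U remain.
Put S10 (14U) in rack 10; 10U remain.
Put S11 (15U) in rack 11; 9U remain.
Put S12 (15U) in rack 12; 9U remain.
12 racks × 24U = 288U; used 171U; unused 117U.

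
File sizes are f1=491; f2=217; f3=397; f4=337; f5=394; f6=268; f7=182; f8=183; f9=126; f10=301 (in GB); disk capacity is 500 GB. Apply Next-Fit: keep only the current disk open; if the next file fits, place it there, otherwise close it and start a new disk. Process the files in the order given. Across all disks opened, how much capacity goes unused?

1104

Put f1 (491 GB) in disk 1; 9 GB remain.
Put f2 (217 GB) in disk 2; 283 GB remain.
Put f3 (397 GB) in disk 3; 103 GB remain.
Put f4 (337 GB) in disk 4; 163 GB remain.
Put f5 (394 GB) in disk 5; 106 GB remain.
Put f6 (268 GB) in disk 6; 232 GB remain.
Put f7 (182 GB) in disk 6; 50 GB remain.
Put f8 (183 GB) in disk 7; 317 GB remain.
Put f9 (126 GB) in disk 7; 191 GB remain.
Put f10 (301 GB) in disk 8; 199 GB remain.
8 disks × 500 GB = 4000 GB; used 2896 GB; unused 1104 GB.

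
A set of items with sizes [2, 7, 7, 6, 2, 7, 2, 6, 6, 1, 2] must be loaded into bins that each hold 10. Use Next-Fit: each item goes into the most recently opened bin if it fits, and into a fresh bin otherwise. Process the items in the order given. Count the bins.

6

2 → bin 1 (remaining 8)
7 → bin 1 (remaining 1)
7 → bin 2 (remaining 3)
6 → bin 3 (remaining 4)
2 → bin 3 (remaining 2)
7 → bin 4 (remaining 3)
2 → bin 4 (remaining 1)
6 → bin 5 (remaining 4)
6 → bin 6 (remaining 4)
1 → bin 6 (remaining 3)
2 → bin 6 (remaining 1)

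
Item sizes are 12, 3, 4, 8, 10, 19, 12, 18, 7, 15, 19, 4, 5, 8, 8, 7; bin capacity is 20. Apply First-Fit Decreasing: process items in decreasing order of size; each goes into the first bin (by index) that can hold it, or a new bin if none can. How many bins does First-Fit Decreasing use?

Sorted descending: 19, 19, 18, 15, 12, 12, 10, 8, 8, 8, 7, 7, 5, 4, 4, 3.
bin 1: place 19, 1 left
bin 2: place 19, 1 left
bin 3: place 18, 2 left
bin 4: place 15, 5 left
bin 5: place 12, 8 left
bin 6: place 12, 8 left
bin 7: place 10, 10 left
bin 5: place 8, 0 left
bin 6: place 8, 0 left
bin 7: place 8, 2 left
bin 8: place 7, 13 left
bin 8: place 7, 6 left
bin 4: place 5, 0 left
bin 8: place 4, 2 left
bin 9: place 4, 16 left
bin 9: place 3, 13 left

9 bins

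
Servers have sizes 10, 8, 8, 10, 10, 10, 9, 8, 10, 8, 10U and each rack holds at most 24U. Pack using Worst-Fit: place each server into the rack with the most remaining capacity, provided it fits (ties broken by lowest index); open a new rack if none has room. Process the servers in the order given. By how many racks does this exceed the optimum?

Worst-Fit: [10,8] [8,10] [10,10] [9,8] [10,8] [10] → 6 racks.
Total size 101U; any packing needs at least ⌈101/24⌉ = 5 racks.
An optimal packing achieves that bound: [10,10] [10,10] [10,10] [9,8] [8,8,8] → 5 racks.
Excess: 6 − 5 = 1.

1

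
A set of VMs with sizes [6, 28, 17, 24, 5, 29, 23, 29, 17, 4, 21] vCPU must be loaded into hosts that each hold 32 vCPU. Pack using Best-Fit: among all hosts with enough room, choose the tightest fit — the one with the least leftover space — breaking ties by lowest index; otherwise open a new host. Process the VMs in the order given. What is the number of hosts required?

Put 6 vCPU in host 1; 26 vCPU remain.
Put 28 vCPU in host 2; 4 vCPU remain.
Put 17 vCPU in host 1; 9 vCPU remain.
Put 24 vCPU in host 3; 8 vCPU remain.
Put 5 vCPU in host 3; 3 vCPU remain.
Put 29 vCPU in host 4; 3 vCPU remain.
Put 23 vCPU in host 5; 9 vCPU remain.
Put 29 vCPU in host 6; 3 vCPU remain.
Put 17 vCPU in host 7; 15 vCPU remain.
Put 4 vCPU in host 2; 0 vCPU remain.
Put 21 vCPU in host 8; 11 vCPU remain.

8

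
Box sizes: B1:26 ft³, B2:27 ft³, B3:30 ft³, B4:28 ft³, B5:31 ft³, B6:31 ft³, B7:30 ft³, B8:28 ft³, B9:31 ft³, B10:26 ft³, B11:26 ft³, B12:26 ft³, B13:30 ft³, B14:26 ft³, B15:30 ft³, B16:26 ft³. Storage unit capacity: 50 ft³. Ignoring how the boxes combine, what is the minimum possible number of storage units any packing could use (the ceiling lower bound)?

Total size = 26 + 27 + 30 + 28 + 31 + 31 + 30 + 28 + 31 + 26 + 26 + 26 + 30 + 26 + 30 + 26 = 452 ft³.
⌈452 / 50⌉ = 10.

10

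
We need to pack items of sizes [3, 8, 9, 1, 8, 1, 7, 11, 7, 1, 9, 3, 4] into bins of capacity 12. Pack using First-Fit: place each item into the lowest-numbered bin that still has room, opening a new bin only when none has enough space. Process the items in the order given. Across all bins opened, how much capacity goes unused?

12

Put 3 in bin 1; 9 remain.
Put 8 in bin 1; 1 remain.
Put 9 in bin 2; 3 remain.
Put 1 in bin 1; 0 remain.
Put 8 in bin 3; 4 remain.
Put 1 in bin 2; 2 remain.
Put 7 in bin 4; 5 remain.
Put 11 in bin 5; 1 remain.
Put 7 in bin 6; 5 remain.
Put 1 in bin 2; 1 remain.
Put 9 in bin 7; 3 remain.
Put 3 in bin 3; 1 remain.
Put 4 in bin 4; 1 remain.
7 bins × 12 = 84; used 72; unused 12.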